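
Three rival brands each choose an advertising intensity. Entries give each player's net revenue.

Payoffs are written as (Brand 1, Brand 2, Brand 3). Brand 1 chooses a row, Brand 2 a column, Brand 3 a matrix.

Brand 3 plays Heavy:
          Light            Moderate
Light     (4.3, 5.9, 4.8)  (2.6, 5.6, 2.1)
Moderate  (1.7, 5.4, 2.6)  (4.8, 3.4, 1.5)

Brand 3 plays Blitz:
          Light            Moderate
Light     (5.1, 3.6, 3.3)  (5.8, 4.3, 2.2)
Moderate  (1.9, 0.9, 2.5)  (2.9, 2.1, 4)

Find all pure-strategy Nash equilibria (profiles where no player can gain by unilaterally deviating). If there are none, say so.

The pure Nash equilibria are (Light, Light, Heavy), (Light, Moderate, Blitz).

(Light, Light, Heavy): Brand 1 gets 4.3, best alternative 1.7; Brand 2 gets 5.9, best alternative 5.6; Brand 3 gets 4.8, best alternative 3.3. No profitable deviation — NE.
(Light, Light, Blitz): Brand 2 can switch to Moderate (3.6 → 4.3). Not NE.
(Light, Moderate, Heavy): Brand 1 can switch to Moderate (2.6 → 4.8). Not NE.
(Light, Moderate, Blitz): Brand 1 gets 5.8, best alternative 2.9; Brand 2 gets 4.3, best alternative 3.6; Brand 3 gets 2.2, best alternative 2.1. No profitable deviation — NE.
(Moderate, Light, Heavy): Brand 1 can switch to Light (1.7 → 4.3). Not NE.
(Moderate, Light, Blitz): Brand 1 can switch to Light (1.9 → 5.1). Not NE.
(Moderate, Moderate, Heavy): Brand 2 can switch to Light (3.4 → 5.4). Not NE.
(Moderate, Moderate, Blitz): Brand 1 can switch to Light (2.9 → 5.8). Not NE.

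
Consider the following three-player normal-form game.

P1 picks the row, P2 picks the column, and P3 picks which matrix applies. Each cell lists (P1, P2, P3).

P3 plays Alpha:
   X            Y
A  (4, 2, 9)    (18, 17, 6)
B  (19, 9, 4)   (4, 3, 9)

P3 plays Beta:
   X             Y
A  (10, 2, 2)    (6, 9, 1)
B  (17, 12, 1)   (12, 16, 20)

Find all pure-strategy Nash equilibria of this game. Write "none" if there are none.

P1 against (X, Alpha): payoffs 4, 19 → best response B.
P1 against (X, Beta): payoffs 10, 17 → best response B.
P1 against (Y, Alpha): payoffs 18, 4 → best response A.
P1 against (Y, Beta): payoffs 6, 12 → best response B.
P2 against (A, Alpha): payoffs 2, 17 → best response Y.
P2 against (A, Beta): payoffs 2, 9 → best response Y.
P2 against (B, Alpha): payoffs 9, 3 → best response X.
P2 against (B, Beta): payoffs 12, 16 → best response Y.
P3 against (A, X): payoffs 9, 2 → best response Alpha.
P3 against (A, Y): payoffs 6, 1 → best response Alpha.
P3 against (B, X): payoffs 4, 1 → best response Alpha.
P3 against (B, Y): payoffs 9, 20 → best response Beta.
Mutual best responses: (A, Y, Alpha); (B, X, Alpha); (B, Y, Beta).

The pure Nash equilibria are (A, Y, Alpha), (B, X, Alpha), (B, Y, Beta).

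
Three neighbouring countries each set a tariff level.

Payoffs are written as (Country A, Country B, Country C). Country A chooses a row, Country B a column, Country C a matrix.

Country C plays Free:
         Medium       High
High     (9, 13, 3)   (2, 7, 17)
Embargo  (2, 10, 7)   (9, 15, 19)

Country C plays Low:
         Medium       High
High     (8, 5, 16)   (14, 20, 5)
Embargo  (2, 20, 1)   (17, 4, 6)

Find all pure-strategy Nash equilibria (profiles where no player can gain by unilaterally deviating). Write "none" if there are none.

Mark each player's best response to every combination of opponents' strategies; a profile where every player is best-responding is a pure Nash equilibrium.
Country A against (Medium, Free): payoffs 9, 2 → best response High.
Country A against (Medium, Low): payoffs 8, 2 → best response High.
Country A against (High, Free): payoffs 2, 9 → best response Embargo.
Country A against (High, Low): payoffs 14, 17 → best response Embargo.
Country B against (High, Free): payoffs 13, 7 → best response Medium.
Country B against (High, Low): payoffs 5, 20 → best response High.
Country B against (Embargo, Free): payoffs 10, 15 → best response High.
Country B against (Embargo, Low): payoffs 20, 4 → best response Medium.
Country C against (High, Medium): payoffs 3, 16 → best response Low.
Country C against (High, High): payoffs 17, 5 → best response Free.
Country C against (Embargo, Medium): payoffs 7, 1 → best response Free.
Country C against (Embargo, High): payoffs 19, 6 → best response Free.
Mutual best responses: (Embargo, High, Free).

(Embargo, High, Free)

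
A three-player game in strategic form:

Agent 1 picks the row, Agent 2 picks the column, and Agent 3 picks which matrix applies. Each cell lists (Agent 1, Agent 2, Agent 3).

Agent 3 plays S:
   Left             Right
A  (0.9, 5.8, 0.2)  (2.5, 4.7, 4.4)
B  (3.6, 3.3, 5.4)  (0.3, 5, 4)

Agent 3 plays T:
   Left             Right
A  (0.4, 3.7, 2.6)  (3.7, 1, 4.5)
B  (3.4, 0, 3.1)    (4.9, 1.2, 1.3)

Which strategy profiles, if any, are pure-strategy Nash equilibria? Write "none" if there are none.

There is no pure-strategy Nash equilibrium.

Agent 1 against (Left, S): payoffs 0.9, 3.6 → best response B.
Agent 1 against (Left, T): payoffs 0.4, 3.4 → best response B.
Agent 1 against (Right, S): payoffs 2.5, 0.3 → best response A.
Agent 1 against (Right, T): payoffs 3.7, 4.9 → best response B.
Agent 2 against (A, S): payoffs 5.8, 4.7 → best response Left.
Agent 2 against (A, T): payoffs 3.7, 1 → best response Left.
Agent 2 against (B, S): payoffs 3.3, 5 → best response Right.
Agent 2 against (B, T): payoffs 0, 1.2 → best response Right.
Agent 3 against (A, Left): payoffs 0.2, 2.6 → best response T.
Agent 3 against (A, Right): payoffs 4.4, 4.5 → best response T.
Agent 3 against (B, Left): payoffs 5.4, 3.1 → best response S.
Agent 3 against (B, Right): payoffs 4, 1.3 → best response S.
No profile is a mutual best response for all players.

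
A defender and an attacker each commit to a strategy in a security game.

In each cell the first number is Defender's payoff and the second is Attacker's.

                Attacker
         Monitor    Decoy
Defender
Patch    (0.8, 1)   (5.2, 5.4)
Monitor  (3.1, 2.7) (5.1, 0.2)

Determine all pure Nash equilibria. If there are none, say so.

The pure Nash equilibria are (Patch, Decoy), (Monitor, Monitor).

Defender against Monitor: payoffs 0.8, 3.1 → best response Monitor.
Defender against Decoy: payoffs 5.2, 5.1 → best response Patch.
Attacker against Patch: payoffs 1, 5.4 → best response Decoy.
Attacker against Monitor: payoffs 2.7, 0.2 → best response Monitor.
Mutual best responses: (Patch, Decoy); (Monitor, Monitor).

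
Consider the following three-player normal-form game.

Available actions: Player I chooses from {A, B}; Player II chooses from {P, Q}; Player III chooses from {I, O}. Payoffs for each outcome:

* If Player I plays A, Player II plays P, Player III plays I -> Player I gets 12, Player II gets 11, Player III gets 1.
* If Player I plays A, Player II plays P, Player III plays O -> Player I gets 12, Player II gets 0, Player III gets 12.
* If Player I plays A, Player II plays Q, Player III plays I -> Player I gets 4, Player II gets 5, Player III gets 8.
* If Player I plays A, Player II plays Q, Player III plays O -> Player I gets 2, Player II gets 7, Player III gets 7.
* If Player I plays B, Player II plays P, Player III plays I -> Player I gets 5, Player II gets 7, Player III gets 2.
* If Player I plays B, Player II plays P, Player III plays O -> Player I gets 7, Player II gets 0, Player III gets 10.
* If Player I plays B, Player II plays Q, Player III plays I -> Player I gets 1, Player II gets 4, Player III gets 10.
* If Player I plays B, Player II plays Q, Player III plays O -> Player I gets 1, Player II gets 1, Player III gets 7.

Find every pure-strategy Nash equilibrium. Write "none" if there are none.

This game has no pure Nash equilibrium.

(A, P, I): Player III can switch to O (1 → 12). Not NE.
(A, P, O): Player II can switch to Q (0 → 7). Not NE.
(A, Q, I): Player II can switch to P (5 → 11). Not NE.
(A, Q, O): Player III can switch to I (7 → 8). Not NE.
(B, P, I): Player I can switch to A (5 → 12). Not NE.
(B, P, O): Player I can switch to A (7 → 12). Not NE.
(B, Q, I): Player I can switch to A (1 → 4). Not NE.
(B, Q, O): Player I can switch to A (1 → 2). Not NE.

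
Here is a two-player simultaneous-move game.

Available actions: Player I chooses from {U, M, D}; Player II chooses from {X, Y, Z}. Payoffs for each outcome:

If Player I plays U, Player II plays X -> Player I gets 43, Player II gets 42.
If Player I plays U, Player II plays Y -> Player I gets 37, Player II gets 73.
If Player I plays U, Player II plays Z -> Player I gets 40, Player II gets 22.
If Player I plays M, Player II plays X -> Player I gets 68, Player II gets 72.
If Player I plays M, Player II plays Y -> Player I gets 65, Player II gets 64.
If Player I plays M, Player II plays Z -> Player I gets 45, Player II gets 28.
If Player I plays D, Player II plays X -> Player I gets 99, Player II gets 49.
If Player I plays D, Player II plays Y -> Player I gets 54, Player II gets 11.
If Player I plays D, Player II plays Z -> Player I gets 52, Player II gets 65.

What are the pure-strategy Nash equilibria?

(D, Z)

Check each profile: it is a Nash equilibrium iff no player can strictly gain by switching unilaterally.
(U, X): Player I can switch to M (43 → 68). Not NE.
(U, Y): Player I can switch to M (37 → 65). Not NE.
(U, Z): Player I can switch to M (40 → 45). Not NE.
(M, X): Player I can switch to D (68 → 99). Not NE.
(M, Y): Player II can switch to X (64 → 72). Not NE.
(M, Z): Player I can switch to D (45 → 52). Not NE.
(D, X): Player II can switch to Z (49 → 65). Not NE.
(D, Y): Player I can switch to M (54 → 65). Not NE.
(D, Z): Player I gets 52, best alternative 45; Player II gets 65, best alternative 49. No profitable deviation — NE.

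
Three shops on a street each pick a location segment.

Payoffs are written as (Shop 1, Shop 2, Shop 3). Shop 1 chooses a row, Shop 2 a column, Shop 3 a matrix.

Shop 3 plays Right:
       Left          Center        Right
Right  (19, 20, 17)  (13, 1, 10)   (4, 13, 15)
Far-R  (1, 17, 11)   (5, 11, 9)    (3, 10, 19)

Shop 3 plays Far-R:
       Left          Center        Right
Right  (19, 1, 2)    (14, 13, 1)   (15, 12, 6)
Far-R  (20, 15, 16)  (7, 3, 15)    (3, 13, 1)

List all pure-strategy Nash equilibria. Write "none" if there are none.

Shop 1 against (Left, Right): payoffs 19, 1 → best response Right.
Shop 1 against (Left, Far-R): payoffs 19, 20 → best response Far-R.
Shop 1 against (Center, Right): payoffs 13, 5 → best response Right.
Shop 1 against (Center, Far-R): payoffs 14, 7 → best response Right.
Shop 1 against (Right, Right): payoffs 4, 3 → best response Right.
Shop 1 against (Right, Far-R): payoffs 15, 3 → best response Right.
Shop 2 against (Right, Right): payoffs 20, 1, 13 → best response Left.
Shop 2 against (Right, Far-R): payoffs 1, 13, 12 → best response Center.
Shop 2 against (Far-R, Right): payoffs 17, 11, 10 → best response Left.
Shop 2 against (Far-R, Far-R): payoffs 15, 3, 13 → best response Left.
Shop 3 against (Right, Left): payoffs 17, 2 → best response Right.
Shop 3 against (Right, Center): payoffs 10, 1 → best response Right.
Shop 3 against (Right, Right): payoffs 15, 6 → best response Right.
Shop 3 against (Far-R, Left): payoffs 11, 16 → best response Far-R.
Shop 3 against (Far-R, Center): payoffs 9, 15 → best response Far-R.
Shop 3 against (Far-R, Right): payoffs 19, 1 → best response Right.
Mutual best responses: (Right, Left, Right); (Far-R, Left, Far-R).

The pure Nash equilibria are (Right, Left, Right), (Far-R, Left, Far-R).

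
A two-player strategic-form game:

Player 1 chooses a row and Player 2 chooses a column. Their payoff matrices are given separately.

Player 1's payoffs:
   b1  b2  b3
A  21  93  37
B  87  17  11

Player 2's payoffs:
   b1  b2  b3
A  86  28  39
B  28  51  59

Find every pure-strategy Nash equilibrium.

Check each profile: it is a Nash equilibrium iff no player can strictly gain by switching unilaterally.
(A, b1): Player 1 can switch to B (21 → 87). Not NE.
(A, b2): Player 2 can switch to b1 (28 → 86). Not NE.
(A, b3): Player 2 can switch to b1 (39 → 86). Not NE.
(B, b1): Player 2 can switch to b2 (28 → 51). Not NE.
(B, b2): Player 1 can switch to A (17 → 93). Not NE.
(B, b3): Player 1 can switch to A (11 → 37). Not NE.

No pure-strategy Nash equilibrium.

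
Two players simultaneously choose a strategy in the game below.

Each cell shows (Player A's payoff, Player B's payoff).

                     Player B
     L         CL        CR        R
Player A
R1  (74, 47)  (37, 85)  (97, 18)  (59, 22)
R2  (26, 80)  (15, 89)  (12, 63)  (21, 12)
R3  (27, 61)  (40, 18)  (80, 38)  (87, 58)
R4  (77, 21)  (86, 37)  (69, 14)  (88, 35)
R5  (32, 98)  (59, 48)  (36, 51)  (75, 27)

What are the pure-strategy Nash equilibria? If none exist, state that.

Player A against L: payoffs 74, 26, 27, 77, 32 → best response R4.
Player A against CL: payoffs 37, 15, 40, 86, 59 → best response R4.
Player A against CR: payoffs 97, 12, 80, 69, 36 → best response R1.
Player A against R: payoffs 59, 21, 87, 88, 75 → best response R4.
Player B against R1: payoffs 47, 85, 18, 22 → best response CL.
Player B against R2: payoffs 80, 89, 63, 12 → best response CL.
Player B against R3: payoffs 61, 18, 38, 58 → best response L.
Player B against R4: payoffs 21, 37, 14, 35 → best response CL.
Player B against R5: payoffs 98, 48, 51, 27 → best response L.
Mutual best responses: (R4, CL).

(R4, CL)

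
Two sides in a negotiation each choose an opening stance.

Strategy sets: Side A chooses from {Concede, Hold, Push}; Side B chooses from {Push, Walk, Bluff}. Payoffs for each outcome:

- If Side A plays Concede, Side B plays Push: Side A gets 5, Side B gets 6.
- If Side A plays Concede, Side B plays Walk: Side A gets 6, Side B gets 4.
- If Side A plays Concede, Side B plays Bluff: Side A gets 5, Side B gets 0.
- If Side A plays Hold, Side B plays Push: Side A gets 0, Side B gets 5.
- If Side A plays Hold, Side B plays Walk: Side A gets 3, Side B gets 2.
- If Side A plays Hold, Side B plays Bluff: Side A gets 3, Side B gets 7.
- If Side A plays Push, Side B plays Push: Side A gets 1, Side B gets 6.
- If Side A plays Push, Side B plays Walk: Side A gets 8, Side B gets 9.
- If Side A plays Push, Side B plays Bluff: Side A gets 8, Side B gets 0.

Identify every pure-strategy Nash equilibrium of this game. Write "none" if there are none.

For each strategy profile, look for a profitable unilateral deviation.
(Concede, Push): Side A gets 5, best alternative 1; Side B gets 6, best alternative 4. No profitable deviation — NE.
(Concede, Walk): Side A can switch to Push (6 → 8). Not NE.
(Concede, Bluff): Side A can switch to Push (5 → 8). Not NE.
(Hold, Push): Side A can switch to Concede (0 → 5). Not NE.
(Hold, Walk): Side A can switch to Concede (3 → 6). Not NE.
(Hold, Bluff): Side A can switch to Concede (3 → 5). Not NE.
(Push, Push): Side A can switch to Concede (1 → 5). Not NE.
(Push, Walk): Side A gets 8, best alternative 6; Side B gets 9, best alternative 6. No profitable deviation — NE.
(Push, Bluff): Side B can switch to Push (0 → 6). Not NE.

The pure Nash equilibria are (Concede, Push); (Push, Walk).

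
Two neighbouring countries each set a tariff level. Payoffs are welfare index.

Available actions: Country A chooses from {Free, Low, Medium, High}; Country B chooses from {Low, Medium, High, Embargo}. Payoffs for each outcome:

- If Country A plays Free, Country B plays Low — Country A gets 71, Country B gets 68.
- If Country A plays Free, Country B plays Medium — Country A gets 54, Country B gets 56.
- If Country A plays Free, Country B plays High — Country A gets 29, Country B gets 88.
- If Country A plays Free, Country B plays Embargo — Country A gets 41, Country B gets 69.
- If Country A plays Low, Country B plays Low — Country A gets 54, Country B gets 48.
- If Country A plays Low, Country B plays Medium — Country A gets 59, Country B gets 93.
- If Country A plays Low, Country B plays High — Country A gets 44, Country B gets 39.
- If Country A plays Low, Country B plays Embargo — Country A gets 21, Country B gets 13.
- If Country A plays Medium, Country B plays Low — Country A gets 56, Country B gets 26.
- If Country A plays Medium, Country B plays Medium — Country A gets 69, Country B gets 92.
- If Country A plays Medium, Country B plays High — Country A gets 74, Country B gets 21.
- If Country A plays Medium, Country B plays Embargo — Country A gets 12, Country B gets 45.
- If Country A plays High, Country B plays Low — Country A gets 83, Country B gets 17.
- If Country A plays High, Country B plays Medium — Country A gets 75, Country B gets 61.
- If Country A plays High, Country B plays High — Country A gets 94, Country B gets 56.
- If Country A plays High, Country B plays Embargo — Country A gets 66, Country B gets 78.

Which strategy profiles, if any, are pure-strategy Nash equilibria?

(Free, Low): Country A can switch to High (71 → 83). Not NE.
(Free, Medium): Country A can switch to Low (54 → 59). Not NE.
(Free, High): Country A can switch to Low (29 → 44). Not NE.
(Free, Embargo): Country A can switch to High (41 → 66). Not NE.
(Low, Low): Country A can switch to Free (54 → 71). Not NE.
(Low, Medium): Country A can switch to Medium (59 → 69). Not NE.
(Low, High): Country A can switch to Medium (44 → 74). Not NE.
(Low, Embargo): Country A can switch to Free (21 → 41). Not NE.
(Medium, Low): Country A can switch to Free (56 → 71). Not NE.
(Medium, Medium): Country A can switch to High (69 → 75). Not NE.
(High, Embargo): Country A gets 66, best alternative 41; Country B gets 78, best alternative 61. No profitable deviation — NE.
(The remaining 5 profiles each have a profitable deviation by the same check.)

(High, Embargo)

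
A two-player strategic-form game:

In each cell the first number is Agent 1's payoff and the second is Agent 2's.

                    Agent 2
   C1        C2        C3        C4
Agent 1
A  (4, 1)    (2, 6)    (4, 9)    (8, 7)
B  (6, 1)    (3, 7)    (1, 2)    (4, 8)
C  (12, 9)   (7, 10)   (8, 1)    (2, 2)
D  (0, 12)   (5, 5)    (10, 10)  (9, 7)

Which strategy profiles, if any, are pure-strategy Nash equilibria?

(C, C2)

(A, C1): Agent 1 can switch to B (4 → 6). Not NE.
(A, C2): Agent 1 can switch to B (2 → 3). Not NE.
(A, C3): Agent 1 can switch to C (4 → 8). Not NE.
(A, C4): Agent 1 can switch to D (8 → 9). Not NE.
(B, C1): Agent 1 can switch to C (6 → 12). Not NE.
(B, C2): Agent 1 can switch to C (3 → 7). Not NE.
(C, C2): Agent 1 gets 7, best alternative 5; Agent 2 gets 10, best alternative 9. No profitable deviation — NE.
(The remaining 9 profiles each have a profitable deviation by the same check.)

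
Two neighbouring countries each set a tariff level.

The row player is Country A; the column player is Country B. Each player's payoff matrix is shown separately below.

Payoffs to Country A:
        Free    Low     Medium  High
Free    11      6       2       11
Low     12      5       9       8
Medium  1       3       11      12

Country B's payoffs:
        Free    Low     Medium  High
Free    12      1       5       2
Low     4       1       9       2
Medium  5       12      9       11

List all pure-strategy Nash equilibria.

For each player, find the best response to each opponent profile; mutual best responses are the pure NE.
Country A against Free: payoffs 11, 12, 1 → best response Low.
Country A against Low: payoffs 6, 5, 3 → best response Free.
Country A against Medium: payoffs 2, 9, 11 → best response Medium.
Country A against High: payoffs 11, 8, 12 → best response Medium.
Country B against Free: payoffs 12, 1, 5, 2 → best response Free.
Country B against Low: payoffs 4, 1, 9, 2 → best response Medium.
Country B against Medium: payoffs 5, 12, 9, 11 → best response Low.
No profile is a mutual best response for all players.

This game has no pure Nash equilibrium.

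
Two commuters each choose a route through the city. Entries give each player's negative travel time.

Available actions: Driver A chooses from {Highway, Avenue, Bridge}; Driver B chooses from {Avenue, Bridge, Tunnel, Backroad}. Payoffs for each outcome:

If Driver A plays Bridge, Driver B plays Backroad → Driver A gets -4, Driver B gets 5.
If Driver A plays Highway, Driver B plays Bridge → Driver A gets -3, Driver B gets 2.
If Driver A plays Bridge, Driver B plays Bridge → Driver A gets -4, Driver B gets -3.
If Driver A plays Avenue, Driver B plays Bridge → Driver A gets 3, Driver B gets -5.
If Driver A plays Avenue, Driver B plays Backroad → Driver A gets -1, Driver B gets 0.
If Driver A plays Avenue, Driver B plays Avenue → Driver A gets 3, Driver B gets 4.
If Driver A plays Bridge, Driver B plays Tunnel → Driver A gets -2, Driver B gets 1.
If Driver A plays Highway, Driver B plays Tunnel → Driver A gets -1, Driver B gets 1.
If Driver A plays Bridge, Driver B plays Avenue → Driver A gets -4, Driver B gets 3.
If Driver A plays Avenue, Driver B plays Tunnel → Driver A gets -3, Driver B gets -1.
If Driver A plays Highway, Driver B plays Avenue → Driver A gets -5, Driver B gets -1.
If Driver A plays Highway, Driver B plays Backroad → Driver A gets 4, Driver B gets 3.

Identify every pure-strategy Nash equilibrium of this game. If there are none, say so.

Pure-strategy Nash equilibria: (Highway, Backroad); (Avenue, Avenue)

(Highway, Avenue): Driver A can switch to Avenue (-5 → 3). Not NE.
(Highway, Bridge): Driver A can switch to Avenue (-3 → 3). Not NE.
(Highway, Tunnel): Driver B can switch to Bridge (1 → 2). Not NE.
(Highway, Backroad): Driver A gets 4, best alternative -1; Driver B gets 3, best alternative 2. No profitable deviation — NE.
(Avenue, Avenue): Driver A gets 3, best alternative -4; Driver B gets 4, best alternative 0. No profitable deviation — NE.
(Avenue, Bridge): Driver B can switch to Avenue (-5 → 4). Not NE.
(Avenue, Tunnel): Driver A can switch to Highway (-3 → -1). Not NE.
(Avenue, Backroad): Driver A can switch to Highway (-1 → 4). Not NE.
(The remaining 4 profiles each have a profitable deviation by the same check.)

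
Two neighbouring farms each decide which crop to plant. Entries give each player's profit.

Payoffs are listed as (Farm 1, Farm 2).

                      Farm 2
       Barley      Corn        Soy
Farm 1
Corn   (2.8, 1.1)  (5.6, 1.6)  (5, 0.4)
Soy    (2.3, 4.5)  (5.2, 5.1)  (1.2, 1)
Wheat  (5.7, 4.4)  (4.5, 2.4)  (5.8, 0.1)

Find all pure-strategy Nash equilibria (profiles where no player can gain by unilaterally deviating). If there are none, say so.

The pure Nash equilibria are (Corn, Corn), (Wheat, Barley).

Farm 1 against Barley: payoffs 2.8, 2.3, 5.7 → best response Wheat.
Farm 1 against Corn: payoffs 5.6, 5.2, 4.5 → best response Corn.
Farm 1 against Soy: payoffs 5, 1.2, 5.8 → best response Wheat.
Farm 2 against Corn: payoffs 1.1, 1.6, 0.4 → best response Corn.
Farm 2 against Soy: payoffs 4.5, 5.1, 1 → best response Corn.
Farm 2 against Wheat: payoffs 4.4, 2.4, 0.1 → best response Barley.
Mutual best responses: (Corn, Corn); (Wheat, Barley).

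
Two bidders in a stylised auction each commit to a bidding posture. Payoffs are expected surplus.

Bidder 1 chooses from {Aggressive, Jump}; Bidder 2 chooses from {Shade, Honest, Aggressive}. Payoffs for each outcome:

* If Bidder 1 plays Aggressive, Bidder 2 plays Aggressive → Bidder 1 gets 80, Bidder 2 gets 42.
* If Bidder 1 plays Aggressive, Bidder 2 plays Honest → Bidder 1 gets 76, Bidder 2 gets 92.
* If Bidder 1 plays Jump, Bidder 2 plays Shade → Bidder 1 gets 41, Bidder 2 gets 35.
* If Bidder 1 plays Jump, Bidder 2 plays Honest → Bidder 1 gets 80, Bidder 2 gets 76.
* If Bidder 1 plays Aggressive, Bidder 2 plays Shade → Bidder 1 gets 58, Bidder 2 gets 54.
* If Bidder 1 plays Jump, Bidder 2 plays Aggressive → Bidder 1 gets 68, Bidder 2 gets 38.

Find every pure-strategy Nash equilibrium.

The unique pure-strategy Nash equilibrium is (Jump, Honest).

Mark each player's best response to every combination of opponents' strategies; a profile where every player is best-responding is a pure Nash equilibrium.
Bidder 1 against Shade: payoffs 58, 41 → best response Aggressive.
Bidder 1 against Honest: payoffs 76, 80 → best response Jump.
Bidder 1 against Aggressive: payoffs 80, 68 → best response Aggressive.
Bidder 2 against Aggressive: payoffs 54, 92, 42 → best response Honest.
Bidder 2 against Jump: payoffs 35, 76, 38 → best response Honest.
Mutual best responses: (Jump, Honest).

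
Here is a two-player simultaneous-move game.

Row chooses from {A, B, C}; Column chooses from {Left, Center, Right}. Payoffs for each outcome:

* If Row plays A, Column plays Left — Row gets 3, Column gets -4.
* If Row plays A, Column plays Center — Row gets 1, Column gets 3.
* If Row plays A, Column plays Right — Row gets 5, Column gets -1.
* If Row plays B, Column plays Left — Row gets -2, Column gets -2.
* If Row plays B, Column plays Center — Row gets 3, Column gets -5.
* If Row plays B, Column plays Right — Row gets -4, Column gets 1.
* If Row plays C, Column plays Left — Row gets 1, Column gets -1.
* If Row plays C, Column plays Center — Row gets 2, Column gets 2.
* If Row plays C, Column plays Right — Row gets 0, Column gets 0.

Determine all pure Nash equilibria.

This game has no pure Nash equilibrium.

(A, Left): Column can switch to Center (-4 → 3). Not NE.
(A, Center): Row can switch to B (1 → 3). Not NE.
(A, Right): Column can switch to Center (-1 → 3). Not NE.
(B, Left): Row can switch to A (-2 → 3). Not NE.
(B, Center): Column can switch to Left (-5 → -2). Not NE.
(B, Right): Row can switch to A (-4 → 5). Not NE.
(C, Left): Row can switch to A (1 → 3). Not NE.
(C, Center): Row can switch to B (2 → 3). Not NE.
(C, Right): Row can switch to A (0 → 5). Not NE.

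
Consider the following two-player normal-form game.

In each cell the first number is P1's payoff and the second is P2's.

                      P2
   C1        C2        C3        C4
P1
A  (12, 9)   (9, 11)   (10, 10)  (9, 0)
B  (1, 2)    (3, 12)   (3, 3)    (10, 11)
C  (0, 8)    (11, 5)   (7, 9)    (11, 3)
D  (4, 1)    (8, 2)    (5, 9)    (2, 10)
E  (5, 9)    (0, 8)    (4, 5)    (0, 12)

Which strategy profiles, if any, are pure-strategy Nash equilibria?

This game has no pure Nash equilibrium.

(A, C1): P2 can switch to C2 (9 → 11). Not NE.
(A, C2): P1 can switch to C (9 → 11). Not NE.
(A, C3): P2 can switch to C2 (10 → 11). Not NE.
(A, C4): P1 can switch to B (9 → 10). Not NE.
(B, C1): P1 can switch to A (1 → 12). Not NE.
(B, C2): P1 can switch to A (3 → 9). Not NE.
(B, C3): P1 can switch to A (3 → 10). Not NE.
(B, C4): P1 can switch to C (10 → 11). Not NE.
(The remaining 12 profiles each have a profitable deviation by the same check.)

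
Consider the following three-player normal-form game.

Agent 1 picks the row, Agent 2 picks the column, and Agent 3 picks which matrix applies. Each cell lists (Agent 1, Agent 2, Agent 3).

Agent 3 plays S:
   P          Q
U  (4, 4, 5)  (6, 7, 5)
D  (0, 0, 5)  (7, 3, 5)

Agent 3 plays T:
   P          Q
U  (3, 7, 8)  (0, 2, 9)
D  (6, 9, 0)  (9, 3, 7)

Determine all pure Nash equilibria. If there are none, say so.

No pure-strategy Nash equilibrium.

Agent 1 against (P, S): payoffs 4, 0 → best response U.
Agent 1 against (P, T): payoffs 3, 6 → best response D.
Agent 1 against (Q, S): payoffs 6, 7 → best response D.
Agent 1 against (Q, T): payoffs 0, 9 → best response D.
Agent 2 against (U, S): payoffs 4, 7 → best response Q.
Agent 2 against (U, T): payoffs 7, 2 → best response P.
Agent 2 against (D, S): payoffs 0, 3 → best response Q.
Agent 2 against (D, T): payoffs 9, 3 → best response P.
Agent 3 against (U, P): payoffs 5, 8 → best response T.
Agent 3 against (U, Q): payoffs 5, 9 → best response T.
Agent 3 against (D, P): payoffs 5, 0 → best response S.
Agent 3 against (D, Q): payoffs 5, 7 → best response T.
No profile is a mutual best response for all players.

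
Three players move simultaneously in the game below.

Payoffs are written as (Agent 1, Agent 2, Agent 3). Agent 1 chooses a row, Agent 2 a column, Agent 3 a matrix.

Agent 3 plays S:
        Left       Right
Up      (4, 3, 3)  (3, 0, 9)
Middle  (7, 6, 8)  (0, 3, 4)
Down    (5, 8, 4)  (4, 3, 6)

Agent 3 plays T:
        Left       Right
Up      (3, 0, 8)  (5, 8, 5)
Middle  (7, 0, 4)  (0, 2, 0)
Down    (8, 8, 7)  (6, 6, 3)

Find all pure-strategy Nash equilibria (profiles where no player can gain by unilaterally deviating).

The pure Nash equilibria are (Middle, Left, S); (Down, Left, T).

(Up, Left, S): Agent 1 can switch to Middle (4 → 7). Not NE.
(Up, Left, T): Agent 1 can switch to Middle (3 → 7). Not NE.
(Up, Right, S): Agent 1 can switch to Down (3 → 4). Not NE.
(Up, Right, T): Agent 1 can switch to Down (5 → 6). Not NE.
(Middle, Left, S): Agent 1 gets 7, best alternative 5; Agent 2 gets 6, best alternative 3; Agent 3 gets 8, best alternative 4. No profitable deviation — NE.
(Middle, Left, T): Agent 1 can switch to Down (7 → 8). Not NE.
(Middle, Right, S): Agent 1 can switch to Up (0 → 3). Not NE.
(Middle, Right, T): Agent 1 can switch to Up (0 → 5). Not NE.
(Down, Left, S): Agent 1 can switch to Middle (5 → 7). Not NE.
(Down, Left, T): Agent 1 gets 8, best alternative 7; Agent 2 gets 8, best alternative 6; Agent 3 gets 7, best alternative 4. No profitable deviation — NE.
(Down, Right, S): Agent 2 can switch to Left (3 → 8). Not NE.
(Down, Right, T): Agent 2 can switch to Left (6 → 8). Not NE.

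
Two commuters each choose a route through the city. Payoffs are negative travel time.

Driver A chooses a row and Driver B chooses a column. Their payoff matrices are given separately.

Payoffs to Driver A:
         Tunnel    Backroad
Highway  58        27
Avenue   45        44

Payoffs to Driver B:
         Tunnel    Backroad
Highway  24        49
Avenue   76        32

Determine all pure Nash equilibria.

This game has no pure Nash equilibrium.

(Highway, Tunnel): Driver B can switch to Backroad (24 → 49). Not NE.
(Highway, Backroad): Driver A can switch to Avenue (27 → 44). Not NE.
(Avenue, Tunnel): Driver A can switch to Highway (45 → 58). Not NE.
(Avenue, Backroad): Driver B can switch to Tunnel (32 → 76). Not NE.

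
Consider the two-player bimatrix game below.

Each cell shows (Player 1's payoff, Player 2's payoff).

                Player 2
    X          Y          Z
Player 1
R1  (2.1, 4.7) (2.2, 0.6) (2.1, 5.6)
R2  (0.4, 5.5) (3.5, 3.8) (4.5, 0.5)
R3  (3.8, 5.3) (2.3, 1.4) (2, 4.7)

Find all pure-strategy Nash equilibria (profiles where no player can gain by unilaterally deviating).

Check each profile: it is a Nash equilibrium iff no player can strictly gain by switching unilaterally.
(R1, X): Player 1 can switch to R3 (2.1 → 3.8). Not NE.
(R1, Y): Player 1 can switch to R2 (2.2 → 3.5). Not NE.
(R1, Z): Player 1 can switch to R2 (2.1 → 4.5). Not NE.
(R2, X): Player 1 can switch to R1 (0.4 → 2.1). Not NE.
(R2, Y): Player 2 can switch to X (3.8 → 5.5). Not NE.
(R2, Z): Player 2 can switch to X (0.5 → 5.5). Not NE.
(R3, X): Player 1 gets 3.8, best alternative 2.1; Player 2 gets 5.3, best alternative 4.7. No profitable deviation — NE.
(R3, Y): Player 1 can switch to R2 (2.3 → 3.5). Not NE.
(R3, Z): Player 1 can switch to R1 (2 → 2.1). Not NE.

The unique pure-strategy Nash equilibrium is (R3, X).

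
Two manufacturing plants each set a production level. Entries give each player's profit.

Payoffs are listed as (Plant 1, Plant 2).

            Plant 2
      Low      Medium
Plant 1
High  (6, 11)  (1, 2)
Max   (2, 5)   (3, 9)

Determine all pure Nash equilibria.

Pure-strategy Nash equilibria: (High, Low) and (Max, Medium)

Plant 1 against Low: payoffs 6, 2 → best response High.
Plant 1 against Medium: payoffs 1, 3 → best response Max.
Plant 2 against High: payoffs 11, 2 → best response Low.
Plant 2 against Max: payoffs 5, 9 → best response Medium.
Mutual best responses: (High, Low); (Max, Medium).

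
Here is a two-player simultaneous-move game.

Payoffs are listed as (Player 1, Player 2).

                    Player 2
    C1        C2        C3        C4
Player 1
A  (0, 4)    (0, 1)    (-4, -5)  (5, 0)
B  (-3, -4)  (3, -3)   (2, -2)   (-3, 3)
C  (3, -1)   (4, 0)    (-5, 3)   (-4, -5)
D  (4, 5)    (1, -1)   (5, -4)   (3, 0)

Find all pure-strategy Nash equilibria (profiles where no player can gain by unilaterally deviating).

Pure NE: (D, C1)

For each player, find the best response to each opponent profile; mutual best responses are the pure NE.
Player 1 against C1: payoffs 0, -3, 3, 4 → best response D.
Player 1 against C2: payoffs 0, 3, 4, 1 → best response C.
Player 1 against C3: payoffs -4, 2, -5, 5 → best response D.
Player 1 against C4: payoffs 5, -3, -4, 3 → best response A.
Player 2 against A: payoffs 4, 1, -5, 0 → best response C1.
Player 2 against B: payoffs -4, -3, -2, 3 → best response C4.
Player 2 against C: payoffs -1, 0, 3, -5 → best response C3.
Player 2 against D: payoffs 5, -1, -4, 0 → best response C1.
Mutual best responses: (D, C1).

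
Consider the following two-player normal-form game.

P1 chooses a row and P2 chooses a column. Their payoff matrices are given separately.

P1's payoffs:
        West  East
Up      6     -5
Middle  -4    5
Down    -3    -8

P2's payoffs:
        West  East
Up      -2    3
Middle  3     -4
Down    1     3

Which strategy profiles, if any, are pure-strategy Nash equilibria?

For each strategy profile, look for a profitable unilateral deviation.
(Up, West): P2 can switch to East (-2 → 3). Not NE.
(Up, East): P1 can switch to Middle (-5 → 5). Not NE.
(Middle, West): P1 can switch to Up (-4 → 6). Not NE.
(Middle, East): P2 can switch to West (-4 → 3). Not NE.
(Down, West): P1 can switch to Up (-3 → 6). Not NE.
(Down, East): P1 can switch to Up (-8 → -5). Not NE.

There is no pure-strategy Nash equilibrium.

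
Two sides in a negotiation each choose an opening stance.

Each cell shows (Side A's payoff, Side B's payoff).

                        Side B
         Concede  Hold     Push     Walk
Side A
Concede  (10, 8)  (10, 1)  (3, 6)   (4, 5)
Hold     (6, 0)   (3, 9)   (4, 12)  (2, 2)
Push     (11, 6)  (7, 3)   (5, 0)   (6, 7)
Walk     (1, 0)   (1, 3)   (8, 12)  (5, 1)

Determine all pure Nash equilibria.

The pure Nash equilibria are (Push, Walk); (Walk, Push).

Side A against Concede: payoffs 10, 6, 11, 1 → best response Push.
Side A against Hold: payoffs 10, 3, 7, 1 → best response Concede.
Side A against Push: payoffs 3, 4, 5, 8 → best response Walk.
Side A against Walk: payoffs 4, 2, 6, 5 → best response Push.
Side B against Concede: payoffs 8, 1, 6, 5 → best response Concede.
Side B against Hold: payoffs 0, 9, 12, 2 → best response Push.
Side B against Push: payoffs 6, 3, 0, 7 → best response Walk.
Side B against Walk: payoffs 0, 3, 12, 1 → best response Push.
Mutual best responses: (Push, Walk); (Walk, Push).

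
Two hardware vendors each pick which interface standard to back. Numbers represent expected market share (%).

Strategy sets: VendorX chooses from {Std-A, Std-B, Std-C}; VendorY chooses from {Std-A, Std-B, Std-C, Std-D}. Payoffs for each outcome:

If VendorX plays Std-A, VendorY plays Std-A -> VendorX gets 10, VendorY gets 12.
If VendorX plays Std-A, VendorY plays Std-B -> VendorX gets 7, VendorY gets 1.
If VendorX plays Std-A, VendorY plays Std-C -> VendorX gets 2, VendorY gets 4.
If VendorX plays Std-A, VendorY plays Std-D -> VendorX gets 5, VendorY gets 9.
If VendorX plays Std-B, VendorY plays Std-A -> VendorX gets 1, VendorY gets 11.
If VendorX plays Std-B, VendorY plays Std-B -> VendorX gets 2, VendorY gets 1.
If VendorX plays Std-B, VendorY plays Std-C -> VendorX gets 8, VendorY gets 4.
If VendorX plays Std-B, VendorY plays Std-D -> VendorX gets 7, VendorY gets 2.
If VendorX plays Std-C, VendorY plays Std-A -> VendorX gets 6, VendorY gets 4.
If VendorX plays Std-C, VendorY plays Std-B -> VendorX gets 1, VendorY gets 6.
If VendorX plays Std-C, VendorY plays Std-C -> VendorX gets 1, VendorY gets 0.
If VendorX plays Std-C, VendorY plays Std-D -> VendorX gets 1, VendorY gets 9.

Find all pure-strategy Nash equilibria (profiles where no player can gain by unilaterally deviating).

VendorX against Std-A: payoffs 10, 1, 6 → best response Std-A.
VendorX against Std-B: payoffs 7, 2, 1 → best response Std-A.
VendorX against Std-C: payoffs 2, 8, 1 → best response Std-B.
VendorX against Std-D: payoffs 5, 7, 1 → best response Std-B.
VendorY against Std-A: payoffs 12, 1, 4, 9 → best response Std-A.
VendorY against Std-B: payoffs 11, 1, 4, 2 → best response Std-A.
VendorY against Std-C: payoffs 4, 6, 0, 9 → best response Std-D.
Mutual best responses: (Std-A, Std-A).

(Std-A, Std-A)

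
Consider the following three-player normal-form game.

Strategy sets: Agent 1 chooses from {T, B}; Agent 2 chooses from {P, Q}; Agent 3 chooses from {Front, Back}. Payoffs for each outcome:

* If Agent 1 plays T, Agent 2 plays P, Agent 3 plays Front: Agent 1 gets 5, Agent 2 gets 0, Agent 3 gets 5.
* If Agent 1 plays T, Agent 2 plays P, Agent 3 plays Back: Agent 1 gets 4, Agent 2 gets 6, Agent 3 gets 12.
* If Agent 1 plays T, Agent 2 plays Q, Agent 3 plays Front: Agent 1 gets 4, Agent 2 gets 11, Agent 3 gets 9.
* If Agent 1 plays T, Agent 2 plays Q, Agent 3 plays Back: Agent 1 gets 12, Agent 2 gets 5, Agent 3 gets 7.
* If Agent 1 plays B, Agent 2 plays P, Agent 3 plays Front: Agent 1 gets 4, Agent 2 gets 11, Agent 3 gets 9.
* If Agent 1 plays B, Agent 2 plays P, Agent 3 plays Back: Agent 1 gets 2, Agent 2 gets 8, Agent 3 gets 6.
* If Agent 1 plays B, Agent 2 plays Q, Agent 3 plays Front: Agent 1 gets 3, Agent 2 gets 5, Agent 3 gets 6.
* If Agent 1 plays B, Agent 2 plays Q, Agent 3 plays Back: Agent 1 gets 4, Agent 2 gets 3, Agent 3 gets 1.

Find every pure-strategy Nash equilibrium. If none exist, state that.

Pure-strategy Nash equilibria: (T, P, Back); (T, Q, Front)

Agent 1 against (P, Front): payoffs 5, 4 → best response T.
Agent 1 against (P, Back): payoffs 4, 2 → best response T.
Agent 1 against (Q, Front): payoffs 4, 3 → best response T.
Agent 1 against (Q, Back): payoffs 12, 4 → best response T.
Agent 2 against (T, Front): payoffs 0, 11 → best response Q.
Agent 2 against (T, Back): payoffs 6, 5 → best response P.
Agent 2 against (B, Front): payoffs 11, 5 → best response P.
Agent 2 against (B, Back): payoffs 8, 3 → best response P.
Agent 3 against (T, P): payoffs 5, 12 → best response Back.
Agent 3 against (T, Q): payoffs 9, 7 → best response Front.
Agent 3 against (B, P): payoffs 9, 6 → best response Front.
Agent 3 against (B, Q): payoffs 6, 1 → best response Front.
Mutual best responses: (T, P, Back); (T, Q, Front).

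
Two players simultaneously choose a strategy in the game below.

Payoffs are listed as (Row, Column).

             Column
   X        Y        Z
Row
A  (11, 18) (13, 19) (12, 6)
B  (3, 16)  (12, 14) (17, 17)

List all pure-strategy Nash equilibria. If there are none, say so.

The pure Nash equilibria are (A, Y), (B, Z).

Row against X: payoffs 11, 3 → best response A.
Row against Y: payoffs 13, 12 → best response A.
Row against Z: payoffs 12, 17 → best response B.
Column against A: payoffs 18, 19, 6 → best response Y.
Column against B: payoffs 16, 14, 17 → best response Z.
Mutual best responses: (A, Y); (B, Z).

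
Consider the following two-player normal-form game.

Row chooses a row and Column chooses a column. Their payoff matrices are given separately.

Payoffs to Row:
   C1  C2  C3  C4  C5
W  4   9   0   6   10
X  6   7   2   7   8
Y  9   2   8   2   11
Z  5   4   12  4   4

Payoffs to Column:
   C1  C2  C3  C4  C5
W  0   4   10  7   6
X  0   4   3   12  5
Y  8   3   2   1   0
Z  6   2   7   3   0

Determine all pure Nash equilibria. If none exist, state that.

Mark each player's best response to every combination of opponents' strategies; a profile where every player is best-responding is a pure Nash equilibrium.
Row against C1: payoffs 4, 6, 9, 5 → best response Y.
Row against C2: payoffs 9, 7, 2, 4 → best response W.
Row against C3: payoffs 0, 2, 8, 12 → best response Z.
Row against C4: payoffs 6, 7, 2, 4 → best response X.
Row against C5: payoffs 10, 8, 11, 4 → best response Y.
Column against W: payoffs 0, 4, 10, 7, 6 → best response C3.
Column against X: payoffs 0, 4, 3, 12, 5 → best response C4.
Column against Y: payoffs 8, 3, 2, 1, 0 → best response C1.
Column against Z: payoffs 6, 2, 7, 3, 0 → best response C3.
Mutual best responses: (X, C4); (Y, C1); (Z, C3).

The pure Nash equilibria are (X, C4); (Y, C1); (Z, C3).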